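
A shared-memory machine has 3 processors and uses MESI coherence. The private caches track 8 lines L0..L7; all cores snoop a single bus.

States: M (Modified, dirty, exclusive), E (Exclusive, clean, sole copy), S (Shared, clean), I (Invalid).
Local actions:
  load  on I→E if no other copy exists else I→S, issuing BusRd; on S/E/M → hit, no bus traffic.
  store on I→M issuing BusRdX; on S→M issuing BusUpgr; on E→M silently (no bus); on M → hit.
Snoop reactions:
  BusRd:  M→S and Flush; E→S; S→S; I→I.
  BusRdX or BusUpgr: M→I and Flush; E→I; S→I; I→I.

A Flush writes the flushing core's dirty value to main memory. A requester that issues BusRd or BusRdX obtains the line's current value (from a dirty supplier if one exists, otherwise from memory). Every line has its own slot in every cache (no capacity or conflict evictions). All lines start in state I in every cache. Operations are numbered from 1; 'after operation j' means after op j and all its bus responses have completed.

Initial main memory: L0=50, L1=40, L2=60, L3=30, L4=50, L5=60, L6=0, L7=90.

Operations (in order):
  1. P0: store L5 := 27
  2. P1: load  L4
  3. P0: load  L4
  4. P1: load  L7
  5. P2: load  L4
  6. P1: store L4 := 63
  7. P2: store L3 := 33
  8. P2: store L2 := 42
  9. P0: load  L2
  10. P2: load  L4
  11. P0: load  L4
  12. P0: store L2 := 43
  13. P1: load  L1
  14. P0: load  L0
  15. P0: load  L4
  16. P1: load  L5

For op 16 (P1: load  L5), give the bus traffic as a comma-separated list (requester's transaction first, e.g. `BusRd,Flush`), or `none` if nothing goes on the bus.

[1] P0: store L5 := 27 | P0:M(27), P1:I, P2:I | bus: BusRdX
[2] P1: load  L4 | P0:I, P1:E(50), P2:I | bus: BusRd
[3] P0: load  L4 | P0:S(50), P1:S(50), P2:I | bus: BusRd
[4] P1: load  L7 | P0:I, P1:E(90), P2:I | bus: BusRd
[5] P2: load  L4 | P0:S(50), P1:S(50), P2:S(50) | bus: BusRd
[6] P1: store L4 := 63 | P0:I, P1:M(63), P2:I | bus: BusUpgr
[7] P2: store L3 := 33 | P0:I, P1:I, P2:M(33) | bus: BusRdX
[8] P2: store L2 := 42 | P0:I, P1:I, P2:M(42) | bus: BusRdX
[9] P0: load  L2 | P0:S(42), P1:I, P2:S(42) | bus: BusRd,Flush
[10] P2: load  L4 | P0:I, P1:S(63), P2:S(63) | bus: BusRd,Flush
[11] P0: load  L4 | P0:S(63), P1:S(63), P2:S(63) | bus: BusRd
[12] P0: store L2 := 43 | P0:M(43), P1:I, P2:I | bus: BusUpgr
[13] P1: load  L1 | P0:I, P1:E(40), P2:I | bus: BusRd
[14] P0: load  L0 | P0:E(50), P1:I, P2:I | bus: BusRd
[15] P0: load  L4 | P0:S(63), P1:S(63), P2:S(63) | bus: none
[16] P1: load  L5 | P0:S(27), P1:S(27), P2:I | bus: BusRd,Flush

bus = BusRd,Flush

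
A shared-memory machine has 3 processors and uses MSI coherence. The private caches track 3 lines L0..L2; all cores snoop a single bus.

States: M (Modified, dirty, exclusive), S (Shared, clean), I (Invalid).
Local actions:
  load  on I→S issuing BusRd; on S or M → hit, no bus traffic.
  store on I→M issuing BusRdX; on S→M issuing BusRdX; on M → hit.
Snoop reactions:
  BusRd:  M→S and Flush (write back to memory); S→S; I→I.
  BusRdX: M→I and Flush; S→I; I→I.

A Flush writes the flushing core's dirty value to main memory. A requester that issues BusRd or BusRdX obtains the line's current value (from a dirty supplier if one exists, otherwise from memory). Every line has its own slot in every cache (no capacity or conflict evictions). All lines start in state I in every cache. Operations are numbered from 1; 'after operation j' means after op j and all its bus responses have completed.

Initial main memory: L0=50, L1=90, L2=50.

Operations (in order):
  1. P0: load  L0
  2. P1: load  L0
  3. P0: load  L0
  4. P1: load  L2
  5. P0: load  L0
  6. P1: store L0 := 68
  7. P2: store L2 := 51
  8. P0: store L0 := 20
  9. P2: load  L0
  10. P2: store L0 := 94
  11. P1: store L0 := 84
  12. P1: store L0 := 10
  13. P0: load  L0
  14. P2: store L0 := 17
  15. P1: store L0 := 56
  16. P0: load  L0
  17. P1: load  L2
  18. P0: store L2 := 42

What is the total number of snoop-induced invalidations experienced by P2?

  op1 P0: load  L0 → S/I/I on L0; bus BusRd; mem=50
  op2 P1: load  L0 → S/S/I on L0; bus BusRd; mem=50
  op3 P0: load  L0 → S/S/I on L0; bus (none); mem=50
  op4 P1: load  L2 → I/S/I on L2; bus BusRd; mem=50
  op5 P0: load  L0 → S/S/I on L0; bus (none); mem=50
  op6 P1: store L0 := 68 → I/M/I on L0; bus BusRdX; mem=50
  op7 P2: store L2 := 51 → I/I/M on L2; bus BusRdX; mem=50
  op8 P0: store L0 := 20 → M/I/I on L0; bus BusRdX Flush; mem=68
  op9 P2: load  L0 → S/I/S on L0; bus BusRd Flush; mem=20
  op10 P2: store L0 := 94 → I/I/M on L0; bus BusRdX; mem=20
  op11 P1: store L0 := 84 → I/M/I on L0; bus BusRdX Flush; mem=94
  op12 P1: store L0 := 10 → I/M/I on L0; bus (none); mem=94
  op13 P0: load  L0 → S/S/I on L0; bus BusRd Flush; mem=10
  op14 P2: store L0 := 17 → I/I/M on L0; bus BusRdX; mem=10
  op15 P1: store L0 := 56 → I/M/I on L0; bus BusRdX Flush; mem=17
  op16 P0: load  L0 → S/S/I on L0; bus BusRd Flush; mem=56
  op17 P1: load  L2 → I/S/S on L2; bus BusRd Flush; mem=51
  op18 P0: store L2 := 42 → M/I/I on L2; bus BusRdX; mem=51

invalidations = 3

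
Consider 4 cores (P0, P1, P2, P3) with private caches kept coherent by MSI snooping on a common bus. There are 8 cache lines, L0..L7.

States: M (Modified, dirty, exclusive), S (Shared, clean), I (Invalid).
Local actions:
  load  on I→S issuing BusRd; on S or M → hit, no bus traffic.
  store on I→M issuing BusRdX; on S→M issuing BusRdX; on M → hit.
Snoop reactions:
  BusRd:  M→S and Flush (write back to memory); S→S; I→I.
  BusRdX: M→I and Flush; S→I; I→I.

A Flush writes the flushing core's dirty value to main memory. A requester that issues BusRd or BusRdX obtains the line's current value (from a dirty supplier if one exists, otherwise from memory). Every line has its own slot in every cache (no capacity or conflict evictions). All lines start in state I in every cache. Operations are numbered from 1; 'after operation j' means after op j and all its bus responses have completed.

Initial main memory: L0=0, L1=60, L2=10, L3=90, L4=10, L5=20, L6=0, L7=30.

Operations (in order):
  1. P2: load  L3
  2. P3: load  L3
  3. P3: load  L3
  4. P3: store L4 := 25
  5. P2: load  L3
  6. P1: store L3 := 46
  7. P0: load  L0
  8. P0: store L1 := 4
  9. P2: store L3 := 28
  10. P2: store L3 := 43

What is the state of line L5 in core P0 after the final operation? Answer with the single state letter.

state = I

1. P2: load  L3  bus=[BusRd]  L3: P0=I P1=I P2=S P3=I  mem[L3]=90
2. P3: load  L3  bus=[BusRd]  L3: P0=I P1=I P2=S P3=S  mem[L3]=90
3. P3: load  L3  bus=[-]  L3: P0=I P1=I P2=S P3=S  mem[L3]=90
4. P3: store L4 := 25  bus=[BusRdX]  L4: P0=I P1=I P2=I P3=M  mem[L4]=10
5. P2: load  L3  bus=[-]  L3: P0=I P1=I P2=S P3=S  mem[L3]=90
6. P1: store L3 := 46  bus=[BusRdX]  L3: P0=I P1=M P2=I P3=I  mem[L3]=90
7. P0: load  L0  bus=[BusRd]  L0: P0=S P1=I P2=I P3=I  mem[L0]=0
8. P0: store L1 := 4  bus=[BusRdX]  L1: P0=M P1=I P2=I P3=I  mem[L1]=60
9. P2: store L3 := 28  bus=[BusRdX,Flush]  L3: P0=I P1=I P2=M P3=I  mem[L3]=46
10. P2: store L3 := 43  bus=[-]  L3: P0=I P1=I P2=M P3=I  mem[L3]=46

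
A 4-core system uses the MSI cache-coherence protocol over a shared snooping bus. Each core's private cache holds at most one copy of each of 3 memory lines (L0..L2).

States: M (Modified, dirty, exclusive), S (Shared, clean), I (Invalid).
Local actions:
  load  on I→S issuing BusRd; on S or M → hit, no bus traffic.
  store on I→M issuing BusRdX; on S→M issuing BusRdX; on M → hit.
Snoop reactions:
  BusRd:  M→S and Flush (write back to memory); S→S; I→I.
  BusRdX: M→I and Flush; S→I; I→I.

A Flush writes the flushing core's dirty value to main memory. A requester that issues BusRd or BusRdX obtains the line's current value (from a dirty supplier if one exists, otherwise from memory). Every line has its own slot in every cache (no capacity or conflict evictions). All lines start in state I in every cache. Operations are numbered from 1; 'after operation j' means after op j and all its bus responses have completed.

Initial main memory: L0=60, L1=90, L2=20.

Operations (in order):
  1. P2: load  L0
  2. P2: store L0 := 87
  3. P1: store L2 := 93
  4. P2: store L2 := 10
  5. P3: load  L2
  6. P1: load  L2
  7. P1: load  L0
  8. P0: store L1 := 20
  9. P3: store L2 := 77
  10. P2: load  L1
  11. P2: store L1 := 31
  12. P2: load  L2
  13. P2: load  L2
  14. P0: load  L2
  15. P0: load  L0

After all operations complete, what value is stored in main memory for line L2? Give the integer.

step 1: P2: load  L0  ⟶  IISI  (L0)  txn=BusRd  M[L0]=60
step 2: P2: store L0 := 87  ⟶  IIMI  (L0)  txn=BusRdX  M[L0]=60
step 3: P1: store L2 := 93  ⟶  IMII  (L2)  txn=BusRdX  M[L2]=20
step 4: P2: store L2 := 10  ⟶  IIMI  (L2)  txn=BusRdX+Flush  M[L2]=93
step 5: P3: load  L2  ⟶  IISS  (L2)  txn=BusRd+Flush  M[L2]=10
step 6: P1: load  L2  ⟶  ISSS  (L2)  txn=BusRd  M[L2]=10
step 7: P1: load  L0  ⟶  ISSI  (L0)  txn=BusRd+Flush  M[L0]=87
step 8: P0: store L1 := 20  ⟶  MIII  (L1)  txn=BusRdX  M[L1]=90
step 9: P3: store L2 := 77  ⟶  IIIM  (L2)  txn=BusRdX  M[L2]=10
step 10: P2: load  L1  ⟶  SISI  (L1)  txn=BusRd+Flush  M[L1]=20
step 11: P2: store L1 := 31  ⟶  IIMI  (L1)  txn=BusRdX  M[L1]=20
step 12: P2: load  L2  ⟶  IISS  (L2)  txn=BusRd+Flush  M[L2]=77
step 13: P2: load  L2  ⟶  IISS  (L2)  txn=∅  M[L2]=77
step 14: P0: load  L2  ⟶  SISS  (L2)  txn=BusRd  M[L2]=77
step 15: P0: load  L0  ⟶  SSSI  (L0)  txn=BusRd  M[L0]=87

memory[L2] = 77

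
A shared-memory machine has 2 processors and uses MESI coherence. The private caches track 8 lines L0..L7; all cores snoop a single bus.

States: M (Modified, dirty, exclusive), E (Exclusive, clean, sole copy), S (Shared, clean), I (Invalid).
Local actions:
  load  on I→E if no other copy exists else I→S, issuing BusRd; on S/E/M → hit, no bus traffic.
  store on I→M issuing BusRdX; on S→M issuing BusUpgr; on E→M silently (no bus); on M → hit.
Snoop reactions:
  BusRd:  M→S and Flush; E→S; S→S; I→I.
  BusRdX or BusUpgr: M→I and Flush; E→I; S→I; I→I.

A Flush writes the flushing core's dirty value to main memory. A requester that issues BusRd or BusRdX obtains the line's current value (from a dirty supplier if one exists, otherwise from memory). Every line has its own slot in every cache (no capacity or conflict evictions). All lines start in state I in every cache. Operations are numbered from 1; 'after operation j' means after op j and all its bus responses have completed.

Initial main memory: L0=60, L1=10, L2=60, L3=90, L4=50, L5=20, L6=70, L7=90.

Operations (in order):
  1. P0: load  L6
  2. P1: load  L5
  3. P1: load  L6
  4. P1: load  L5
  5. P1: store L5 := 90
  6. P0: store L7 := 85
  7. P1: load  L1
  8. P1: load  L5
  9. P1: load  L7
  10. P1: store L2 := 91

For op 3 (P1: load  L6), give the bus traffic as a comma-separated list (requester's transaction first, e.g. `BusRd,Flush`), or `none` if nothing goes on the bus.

1. P0: load  L6  bus=[BusRd]  L6: P0=E P1=I  mem[L6]=70
2. P1: load  L5  bus=[BusRd]  L5: P0=I P1=E  mem[L5]=20
3. P1: load  L6  bus=[BusRd]  L6: P0=S P1=S  mem[L6]=70
4. P1: load  L5  bus=[-]  L5: P0=I P1=E  mem[L5]=20
5. P1: store L5 := 90  bus=[-]  L5: P0=I P1=M  mem[L5]=20
6. P0: store L7 := 85  bus=[BusRdX]  L7: P0=M P1=I  mem[L7]=90
7. P1: load  L1  bus=[BusRd]  L1: P0=I P1=E  mem[L1]=10
8. P1: load  L5  bus=[-]  L5: P0=I P1=M  mem[L5]=20
9. P1: load  L7  bus=[BusRd,Flush]  L7: P0=S P1=S  mem[L7]=85
10. P1: store L2 := 91  bus=[BusRdX]  L2: P0=I P1=M  mem[L2]=60

bus = BusRd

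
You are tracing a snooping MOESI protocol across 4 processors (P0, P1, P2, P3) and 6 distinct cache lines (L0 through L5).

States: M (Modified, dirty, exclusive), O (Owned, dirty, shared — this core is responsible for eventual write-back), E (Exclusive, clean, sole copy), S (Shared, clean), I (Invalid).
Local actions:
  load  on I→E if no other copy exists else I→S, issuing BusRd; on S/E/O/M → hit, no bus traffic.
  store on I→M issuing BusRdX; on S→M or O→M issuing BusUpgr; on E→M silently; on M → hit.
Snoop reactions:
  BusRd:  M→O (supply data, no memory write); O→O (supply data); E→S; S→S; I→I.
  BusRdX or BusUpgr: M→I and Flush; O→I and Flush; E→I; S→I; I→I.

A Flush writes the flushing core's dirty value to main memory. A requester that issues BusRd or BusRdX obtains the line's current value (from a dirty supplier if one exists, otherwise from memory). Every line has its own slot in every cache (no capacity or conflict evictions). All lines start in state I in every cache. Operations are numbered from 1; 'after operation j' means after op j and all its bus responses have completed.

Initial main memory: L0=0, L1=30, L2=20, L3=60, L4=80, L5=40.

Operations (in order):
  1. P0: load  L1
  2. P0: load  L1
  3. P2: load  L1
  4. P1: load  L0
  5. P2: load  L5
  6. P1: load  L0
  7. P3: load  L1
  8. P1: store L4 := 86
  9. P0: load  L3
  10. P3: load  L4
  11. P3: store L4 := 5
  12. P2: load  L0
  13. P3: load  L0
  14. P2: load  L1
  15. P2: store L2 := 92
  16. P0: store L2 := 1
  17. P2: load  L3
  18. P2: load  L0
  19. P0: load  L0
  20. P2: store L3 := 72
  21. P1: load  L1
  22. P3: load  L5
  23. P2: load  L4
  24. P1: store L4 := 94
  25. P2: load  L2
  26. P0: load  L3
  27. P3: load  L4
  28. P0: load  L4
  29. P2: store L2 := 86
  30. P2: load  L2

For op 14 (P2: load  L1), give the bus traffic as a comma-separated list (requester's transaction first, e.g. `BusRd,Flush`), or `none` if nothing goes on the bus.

bus = none

1. P0: load  L1  bus=[BusRd]  L1: P0=E P1=I P2=I P3=I  mem[L1]=30
2. P0: load  L1  bus=[-]  L1: P0=E P1=I P2=I P3=I  mem[L1]=30
3. P2: load  L1  bus=[BusRd]  L1: P0=S P1=I P2=S P3=I  mem[L1]=30
4. P1: load  L0  bus=[BusRd]  L0: P0=I P1=E P2=I P3=I  mem[L0]=0
5. P2: load  L5  bus=[BusRd]  L5: P0=I P1=I P2=E P3=I  mem[L5]=40
6. P1: load  L0  bus=[-]  L0: P0=I P1=E P2=I P3=I  mem[L0]=0
7. P3: load  L1  bus=[BusRd]  L1: P0=S P1=I P2=S P3=S  mem[L1]=30
8. P1: store L4 := 86  bus=[BusRdX]  L4: P0=I P1=M P2=I P3=I  mem[L4]=80
9. P0: load  L3  bus=[BusRd]  L3: P0=E P1=I P2=I P3=I  mem[L3]=60
10. P3: load  L4  bus=[BusRd]  L4: P0=I P1=O P2=I P3=S  mem[L4]=80
11. P3: store L4 := 5  bus=[BusUpgr,Flush]  L4: P0=I P1=I P2=I P3=M  mem[L4]=86
12. P2: load  L0  bus=[BusRd]  L0: P0=I P1=S P2=S P3=I  mem[L0]=0
13. P3: load  L0  bus=[BusRd]  L0: P0=I P1=S P2=S P3=S  mem[L0]=0
14. P2: load  L1  bus=[-]  L1: P0=S P1=I P2=S P3=S  mem[L1]=30
15. P2: store L2 := 92  bus=[BusRdX]  L2: P0=I P1=I P2=M P3=I  mem[L2]=20
16. P0: store L2 := 1  bus=[BusRdX,Flush]  L2: P0=M P1=I P2=I P3=I  mem[L2]=92
17. P2: load  L3  bus=[BusRd]  L3: P0=S P1=I P2=S P3=I  mem[L3]=60
18. P2: load  L0  bus=[-]  L0: P0=I P1=S P2=S P3=S  mem[L0]=0
19. P0: load  L0  bus=[BusRd]  L0: P0=S P1=S P2=S P3=S  mem[L0]=0
20. P2: store L3 := 72  bus=[BusUpgr]  L3: P0=I P1=I P2=M P3=I  mem[L3]=60
21. P1: load  L1  bus=[BusRd]  L1: P0=S P1=S P2=S P3=S  mem[L1]=30
22. P3: load  L5  bus=[BusRd]  L5: P0=I P1=I P2=S P3=S  mem[L5]=40
23. P2: load  L4  bus=[BusRd]  L4: P0=I P1=I P2=S P3=O  mem[L4]=86
24. P1: store L4 := 94  bus=[BusRdX,Flush]  L4: P0=I P1=M P2=I P3=I  mem[L4]=5
25. P2: load  L2  bus=[BusRd]  L2: P0=O P1=I P2=S P3=I  mem[L2]=92
26. P0: load  L3  bus=[BusRd]  L3: P0=S P1=I P2=O P3=I  mem[L3]=60
27. P3: load  L4  bus=[BusRd]  L4: P0=I P1=O P2=I P3=S  mem[L4]=5
28. P0: load  L4  bus=[BusRd]  L4: P0=S P1=O P2=I P3=S  mem[L4]=5
29. P2: store L2 := 86  bus=[BusUpgr,Flush]  L2: P0=I P1=I P2=M P3=I  mem[L2]=1
30. P2: load  L2  bus=[-]  L2: P0=I P1=I P2=M P3=I  mem[L2]=1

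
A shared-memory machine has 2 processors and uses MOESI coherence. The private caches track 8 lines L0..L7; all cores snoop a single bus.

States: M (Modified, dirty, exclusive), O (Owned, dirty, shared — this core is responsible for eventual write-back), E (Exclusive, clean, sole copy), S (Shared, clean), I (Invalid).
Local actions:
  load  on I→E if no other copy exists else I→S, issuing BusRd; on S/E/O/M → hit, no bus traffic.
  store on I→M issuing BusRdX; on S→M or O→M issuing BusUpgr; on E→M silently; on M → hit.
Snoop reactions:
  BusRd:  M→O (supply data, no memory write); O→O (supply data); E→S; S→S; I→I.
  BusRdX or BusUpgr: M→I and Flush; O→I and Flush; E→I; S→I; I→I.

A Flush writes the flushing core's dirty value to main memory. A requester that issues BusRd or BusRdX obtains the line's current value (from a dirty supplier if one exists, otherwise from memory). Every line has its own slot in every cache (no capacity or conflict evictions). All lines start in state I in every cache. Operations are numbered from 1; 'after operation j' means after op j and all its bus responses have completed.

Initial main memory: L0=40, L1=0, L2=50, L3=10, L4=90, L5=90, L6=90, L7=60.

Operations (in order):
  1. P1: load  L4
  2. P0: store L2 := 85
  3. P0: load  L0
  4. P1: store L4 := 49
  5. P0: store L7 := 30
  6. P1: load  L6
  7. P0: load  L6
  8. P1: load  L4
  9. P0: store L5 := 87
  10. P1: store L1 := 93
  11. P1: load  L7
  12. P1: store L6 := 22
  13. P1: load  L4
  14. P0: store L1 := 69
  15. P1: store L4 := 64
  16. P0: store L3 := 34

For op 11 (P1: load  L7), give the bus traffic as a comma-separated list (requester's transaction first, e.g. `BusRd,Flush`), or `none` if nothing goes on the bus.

  op1 P1: load  L4 → I/E on L4; bus BusRd; mem=90
  op2 P0: store L2 := 85 → M/I on L2; bus BusRdX; mem=50
  op3 P0: load  L0 → E/I on L0; bus BusRd; mem=40
  op4 P1: store L4 := 49 → I/M on L4; bus (none); mem=90
  op5 P0: store L7 := 30 → M/I on L7; bus BusRdX; mem=60
  op6 P1: load  L6 → I/E on L6; bus BusRd; mem=90
  op7 P0: load  L6 → S/S on L6; bus BusRd; mem=90
  op8 P1: load  L4 → I/M on L4; bus (none); mem=90
  op9 P0: store L5 := 87 → M/I on L5; bus BusRdX; mem=90
  op10 P1: store L1 := 93 → I/M on L1; bus BusRdX; mem=0
  op11 P1: load  L7 → O/S on L7; bus BusRd; mem=60
  op12 P1: store L6 := 22 → I/M on L6; bus BusUpgr; mem=90
  op13 P1: load  L4 → I/M on L4; bus (none); mem=90
  op14 P0: store L1 := 69 → M/I on L1; bus BusRdX Flush; mem=93
  op15 P1: store L4 := 64 → I/M on L4; bus (none); mem=90
  op16 P0: store L3 := 34 → M/I on L3; bus BusRdX; mem=10

bus = BusRd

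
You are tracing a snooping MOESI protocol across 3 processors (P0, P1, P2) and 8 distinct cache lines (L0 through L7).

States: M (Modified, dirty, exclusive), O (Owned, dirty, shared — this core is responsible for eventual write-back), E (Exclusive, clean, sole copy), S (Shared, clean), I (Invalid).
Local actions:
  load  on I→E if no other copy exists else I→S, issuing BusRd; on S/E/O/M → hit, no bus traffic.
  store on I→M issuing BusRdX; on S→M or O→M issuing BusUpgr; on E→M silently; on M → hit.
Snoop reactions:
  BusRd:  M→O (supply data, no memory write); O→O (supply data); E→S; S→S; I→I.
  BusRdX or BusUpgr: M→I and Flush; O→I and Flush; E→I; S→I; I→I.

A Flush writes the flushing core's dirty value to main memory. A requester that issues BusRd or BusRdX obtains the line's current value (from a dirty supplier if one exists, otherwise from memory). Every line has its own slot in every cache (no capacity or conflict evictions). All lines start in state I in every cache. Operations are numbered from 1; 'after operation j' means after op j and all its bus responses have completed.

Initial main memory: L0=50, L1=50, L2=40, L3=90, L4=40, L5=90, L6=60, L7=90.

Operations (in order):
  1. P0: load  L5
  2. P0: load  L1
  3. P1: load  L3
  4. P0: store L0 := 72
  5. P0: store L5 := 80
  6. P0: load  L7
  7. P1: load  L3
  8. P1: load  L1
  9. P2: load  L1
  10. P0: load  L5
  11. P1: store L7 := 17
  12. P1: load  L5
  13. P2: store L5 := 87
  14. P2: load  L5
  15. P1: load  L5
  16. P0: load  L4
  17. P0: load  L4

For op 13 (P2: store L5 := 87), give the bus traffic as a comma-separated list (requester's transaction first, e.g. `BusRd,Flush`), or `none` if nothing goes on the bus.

bus = BusRdX,Flush

[1] P0: load  L5 | P0:E(90), P1:I, P2:I | bus: BusRd
[2] P0: load  L1 | P0:E(50), P1:I, P2:I | bus: BusRd
[3] P1: load  L3 | P0:I, P1:E(90), P2:I | bus: BusRd
[4] P0: store L0 := 72 | P0:M(72), P1:I, P2:I | bus: BusRdX
[5] P0: store L5 := 80 | P0:M(80), P1:I, P2:I | bus: none
[6] P0: load  L7 | P0:E(90), P1:I, P2:I | bus: BusRd
[7] P1: load  L3 | P0:I, P1:E(90), P2:I | bus: none
[8] P1: load  L1 | P0:S(50), P1:S(50), P2:I | bus: BusRd
[9] P2: load  L1 | P0:S(50), P1:S(50), P2:S(50) | bus: BusRd
[10] P0: load  L5 | P0:M(80), P1:I, P2:I | bus: none
[11] P1: store L7 := 17 | P0:I, P1:M(17), P2:I | bus: BusRdX
[12] P1: load  L5 | P0:O(80), P1:S(80), P2:I | bus: BusRd
[13] P2: store L5 := 87 | P0:I, P1:I, P2:M(87) | bus: BusRdX,Flush
[14] P2: load  L5 | P0:I, P1:I, P2:M(87) | bus: none
[15] P1: load  L5 | P0:I, P1:S(87), P2:O(87) | bus: BusRd
[16] P0: load  L4 | P0:E(40), P1:I, P2:I | bus: BusRd
[17] P0: load  L4 | P0:E(40), P1:I, P2:I | bus: none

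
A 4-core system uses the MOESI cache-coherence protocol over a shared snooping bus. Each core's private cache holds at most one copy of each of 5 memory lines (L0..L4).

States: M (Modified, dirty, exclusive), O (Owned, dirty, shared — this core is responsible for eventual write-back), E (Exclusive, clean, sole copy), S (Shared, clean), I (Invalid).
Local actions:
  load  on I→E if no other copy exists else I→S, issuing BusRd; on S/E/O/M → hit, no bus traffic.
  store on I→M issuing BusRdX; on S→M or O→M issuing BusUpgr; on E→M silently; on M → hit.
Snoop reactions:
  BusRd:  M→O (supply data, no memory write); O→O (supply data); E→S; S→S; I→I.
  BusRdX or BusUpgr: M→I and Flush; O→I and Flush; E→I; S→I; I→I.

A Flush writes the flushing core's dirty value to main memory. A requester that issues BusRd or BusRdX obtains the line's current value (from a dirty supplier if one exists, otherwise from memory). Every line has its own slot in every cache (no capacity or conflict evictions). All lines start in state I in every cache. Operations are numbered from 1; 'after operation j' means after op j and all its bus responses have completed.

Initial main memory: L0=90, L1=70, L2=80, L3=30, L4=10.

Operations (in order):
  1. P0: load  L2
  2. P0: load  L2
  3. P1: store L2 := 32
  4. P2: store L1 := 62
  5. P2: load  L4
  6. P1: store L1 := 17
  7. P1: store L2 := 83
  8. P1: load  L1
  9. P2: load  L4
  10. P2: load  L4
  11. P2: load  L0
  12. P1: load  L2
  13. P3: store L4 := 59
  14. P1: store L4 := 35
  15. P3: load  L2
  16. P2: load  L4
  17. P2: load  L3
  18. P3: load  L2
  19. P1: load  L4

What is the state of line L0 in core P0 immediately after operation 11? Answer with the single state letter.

state = I

step 1: P0: load  L2  ⟶  EIII  (L2)  txn=BusRd  M[L2]=80
step 2: P0: load  L2  ⟶  EIII  (L2)  txn=∅  M[L2]=80
step 3: P1: store L2 := 32  ⟶  IMII  (L2)  txn=BusRdX  M[L2]=80
step 4: P2: store L1 := 62  ⟶  IIMI  (L1)  txn=BusRdX  M[L1]=70
step 5: P2: load  L4  ⟶  IIEI  (L4)  txn=BusRd  M[L4]=10
step 6: P1: store L1 := 17  ⟶  IMII  (L1)  txn=BusRdX+Flush  M[L1]=62
step 7: P1: store L2 := 83  ⟶  IMII  (L2)  txn=∅  M[L2]=80
step 8: P1: load  L1  ⟶  IMII  (L1)  txn=∅  M[L1]=62
step 9: P2: load  L4  ⟶  IIEI  (L4)  txn=∅  M[L4]=10
step 10: P2: load  L4  ⟶  IIEI  (L4)  txn=∅  M[L4]=10
step 11: P2: load  L0  ⟶  IIEI  (L0)  txn=BusRd  M[L0]=90
step 12: P1: load  L2  ⟶  IMII  (L2)  txn=∅  M[L2]=80
step 13: P3: store L4 := 59  ⟶  IIIM  (L4)  txn=BusRdX  M[L4]=10
step 14: P1: store L4 := 35  ⟶  IMII  (L4)  txn=BusRdX+Flush  M[L4]=59
step 15: P3: load  L2  ⟶  IOIS  (L2)  txn=BusRd  M[L2]=80
step 16: P2: load  L4  ⟶  IOSI  (L4)  txn=BusRd  M[L4]=59
step 17: P2: load  L3  ⟶  IIEI  (L3)  txn=BusRd  M[L3]=30
step 18: P3: load  L2  ⟶  IOIS  (L2)  txn=∅  M[L2]=80
step 19: P1: load  L4  ⟶  IOSI  (L4)  txn=∅  M[L4]=59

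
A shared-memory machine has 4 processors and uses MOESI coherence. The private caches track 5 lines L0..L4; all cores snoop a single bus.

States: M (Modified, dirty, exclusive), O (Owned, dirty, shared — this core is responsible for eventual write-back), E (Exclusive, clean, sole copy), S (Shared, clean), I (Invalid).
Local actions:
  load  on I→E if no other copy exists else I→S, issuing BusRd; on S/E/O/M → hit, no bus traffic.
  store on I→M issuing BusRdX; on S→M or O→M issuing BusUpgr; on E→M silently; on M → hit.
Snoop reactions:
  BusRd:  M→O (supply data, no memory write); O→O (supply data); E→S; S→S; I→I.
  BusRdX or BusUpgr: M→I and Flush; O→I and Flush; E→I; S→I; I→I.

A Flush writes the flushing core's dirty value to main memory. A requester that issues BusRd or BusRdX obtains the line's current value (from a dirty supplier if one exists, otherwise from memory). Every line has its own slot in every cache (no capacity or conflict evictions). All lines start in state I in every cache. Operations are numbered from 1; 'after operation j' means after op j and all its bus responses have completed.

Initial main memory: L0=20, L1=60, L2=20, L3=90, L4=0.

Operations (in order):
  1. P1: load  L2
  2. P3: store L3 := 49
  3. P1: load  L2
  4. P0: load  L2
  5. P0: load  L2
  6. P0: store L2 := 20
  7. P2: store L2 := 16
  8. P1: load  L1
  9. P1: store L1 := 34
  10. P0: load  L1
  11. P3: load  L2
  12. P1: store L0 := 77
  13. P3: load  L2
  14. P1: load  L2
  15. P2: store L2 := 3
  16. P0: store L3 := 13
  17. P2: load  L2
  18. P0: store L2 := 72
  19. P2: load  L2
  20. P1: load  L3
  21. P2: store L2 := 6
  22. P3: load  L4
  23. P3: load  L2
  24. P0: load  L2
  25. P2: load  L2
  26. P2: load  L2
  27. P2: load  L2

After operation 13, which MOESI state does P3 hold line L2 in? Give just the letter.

[1] P1: load  L2 | P0:I, P1:E(20), P2:I, P3:I | bus: BusRd
[2] P3: store L3 := 49 | P0:I, P1:I, P2:I, P3:M(49) | bus: BusRdX
[3] P1: load  L2 | P0:I, P1:E(20), P2:I, P3:I | bus: none
[4] P0: load  L2 | P0:S(20), P1:S(20), P2:I, P3:I | bus: BusRd
[5] P0: load  L2 | P0:S(20), P1:S(20), P2:I, P3:I | bus: none
[6] P0: store L2 := 20 | P0:M(20), P1:I, P2:I, P3:I | bus: BusUpgr
[7] P2: store L2 := 16 | P0:I, P1:I, P2:M(16), P3:I | bus: BusRdX,Flush
[8] P1: load  L1 | P0:I, P1:E(60), P2:I, P3:I | bus: BusRd
[9] P1: store L1 := 34 | P0:I, P1:M(34), P2:I, P3:I | bus: none
[10] P0: load  L1 | P0:S(34), P1:O(34), P2:I, P3:I | bus: BusRd
[11] P3: load  L2 | P0:I, P1:I, P2:O(16), P3:S(16) | bus: BusRd
[12] P1: store L0 := 77 | P0:I, P1:M(77), P2:I, P3:I | bus: BusRdX
[13] P3: load  L2 | P0:I, P1:I, P2:O(16), P3:S(16) | bus: none
[14] P1: load  L2 | P0:I, P1:S(16), P2:O(16), P3:S(16) | bus: BusRd
[15] P2: store L2 := 3 | P0:I, P1:I, P2:M(3), P3:I | bus: BusUpgr
[16] P0: store L3 := 13 | P0:M(13), P1:I, P2:I, P3:I | bus: BusRdX,Flush
[17] P2: load  L2 | P0:I, P1:I, P2:M(3), P3:I | bus: none
[18] P0: store L2 := 72 | P0:M(72), P1:I, P2:I, P3:I | bus: BusRdX,Flush
[19] P2: load  L2 | P0:O(72), P1:I, P2:S(72), P3:I | bus: BusRd
[20] P1: load  L3 | P0:O(13), P1:S(13), P2:I, P3:I | bus: BusRd
[21] P2: store L2 := 6 | P0:I, P1:I, P2:M(6), P3:I | bus: BusUpgr,Flush
[22] P3: load  L4 | P0:I, P1:I, P2:I, P3:E(0) | bus: BusRd
[23] P3: load  L2 | P0:I, P1:I, P2:O(6), P3:S(6) | bus: BusRd
[24] P0: load  L2 | P0:S(6), P1:I, P2:O(6), P3:S(6) | bus: BusRd
[25] P2: load  L2 | P0:S(6), P1:I, P2:O(6), P3:S(6) | bus: none
[26] P2: load  L2 | P0:S(6), P1:I, P2:O(6), P3:S(6) | bus: none
[27] P2: load  L2 | P0:S(6), P1:I, P2:O(6), P3:S(6) | bus: none

state = S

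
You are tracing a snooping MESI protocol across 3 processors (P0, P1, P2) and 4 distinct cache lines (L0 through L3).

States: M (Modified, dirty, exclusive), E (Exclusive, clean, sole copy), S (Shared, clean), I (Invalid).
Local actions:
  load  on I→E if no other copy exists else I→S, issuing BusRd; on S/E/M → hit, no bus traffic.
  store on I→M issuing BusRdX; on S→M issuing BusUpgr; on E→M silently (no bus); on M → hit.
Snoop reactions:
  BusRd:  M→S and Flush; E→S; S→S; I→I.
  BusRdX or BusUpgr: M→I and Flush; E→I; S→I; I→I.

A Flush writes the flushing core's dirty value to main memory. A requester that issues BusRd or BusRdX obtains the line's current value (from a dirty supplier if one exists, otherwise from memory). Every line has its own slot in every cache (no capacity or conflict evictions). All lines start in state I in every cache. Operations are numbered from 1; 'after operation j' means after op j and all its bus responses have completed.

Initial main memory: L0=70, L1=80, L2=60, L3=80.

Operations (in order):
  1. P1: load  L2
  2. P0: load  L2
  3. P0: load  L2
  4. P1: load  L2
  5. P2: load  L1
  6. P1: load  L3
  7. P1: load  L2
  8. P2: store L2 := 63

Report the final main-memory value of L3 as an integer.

step 1: P1: load  L2  ⟶  IEI  (L2)  txn=BusRd  M[L2]=60
step 2: P0: load  L2  ⟶  SSI  (L2)  txn=BusRd  M[L2]=60
step 3: P0: load  L2  ⟶  SSI  (L2)  txn=∅  M[L2]=60
step 4: P1: load  L2  ⟶  SSI  (L2)  txn=∅  M[L2]=60
step 5: P2: load  L1  ⟶  IIE  (L1)  txn=BusRd  M[L1]=80
step 6: P1: load  L3  ⟶  IEI  (L3)  txn=BusRd  M[L3]=80
step 7: P1: load  L2  ⟶  SSI  (L2)  txn=∅  M[L2]=60
step 8: P2: store L2 := 63  ⟶  IIM  (L2)  txn=BusRdX  M[L2]=60

memory[L3] = 80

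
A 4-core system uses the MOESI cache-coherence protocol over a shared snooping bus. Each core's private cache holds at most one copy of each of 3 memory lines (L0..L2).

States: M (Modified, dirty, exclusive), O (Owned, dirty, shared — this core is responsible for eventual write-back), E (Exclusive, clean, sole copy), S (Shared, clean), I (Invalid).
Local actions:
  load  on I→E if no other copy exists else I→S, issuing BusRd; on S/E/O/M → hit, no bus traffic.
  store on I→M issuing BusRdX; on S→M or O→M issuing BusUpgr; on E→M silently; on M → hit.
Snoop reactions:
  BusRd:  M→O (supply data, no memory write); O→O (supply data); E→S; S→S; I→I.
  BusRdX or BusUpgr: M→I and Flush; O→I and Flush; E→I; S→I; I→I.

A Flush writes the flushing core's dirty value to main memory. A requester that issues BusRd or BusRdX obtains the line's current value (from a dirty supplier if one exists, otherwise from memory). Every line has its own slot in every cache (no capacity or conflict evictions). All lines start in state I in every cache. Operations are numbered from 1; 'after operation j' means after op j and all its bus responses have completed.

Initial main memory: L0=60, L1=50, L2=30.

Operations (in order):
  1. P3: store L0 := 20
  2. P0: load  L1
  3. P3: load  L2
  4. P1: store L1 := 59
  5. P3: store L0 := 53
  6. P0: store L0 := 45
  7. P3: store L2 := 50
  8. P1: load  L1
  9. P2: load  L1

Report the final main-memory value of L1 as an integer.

1. P3: store L0 := 20  bus=[BusRdX]  L0: P0=I P1=I P2=I P3=M  mem[L0]=60
2. P0: load  L1  bus=[BusRd]  L1: P0=E P1=I P2=I P3=I  mem[L1]=50
3. P3: load  L2  bus=[BusRd]  L2: P0=I P1=I P2=I P3=E  mem[L2]=30
4. P1: store L1 := 59  bus=[BusRdX]  L1: P0=I P1=M P2=I P3=I  mem[L1]=50
5. P3: store L0 := 53  bus=[-]  L0: P0=I P1=I P2=I P3=M  mem[L0]=60
6. P0: store L0 := 45  bus=[BusRdX,Flush]  L0: P0=M P1=I P2=I P3=I  mem[L0]=53
7. P3: store L2 := 50  bus=[-]  L2: P0=I P1=I P2=I P3=M  mem[L2]=30
8. P1: load  L1  bus=[-]  L1: P0=I P1=M P2=I P3=I  mem[L1]=50
9. P2: load  L1  bus=[BusRd]  L1: P0=I P1=O P2=S P3=I  mem[L1]=50

memory[L1] = 50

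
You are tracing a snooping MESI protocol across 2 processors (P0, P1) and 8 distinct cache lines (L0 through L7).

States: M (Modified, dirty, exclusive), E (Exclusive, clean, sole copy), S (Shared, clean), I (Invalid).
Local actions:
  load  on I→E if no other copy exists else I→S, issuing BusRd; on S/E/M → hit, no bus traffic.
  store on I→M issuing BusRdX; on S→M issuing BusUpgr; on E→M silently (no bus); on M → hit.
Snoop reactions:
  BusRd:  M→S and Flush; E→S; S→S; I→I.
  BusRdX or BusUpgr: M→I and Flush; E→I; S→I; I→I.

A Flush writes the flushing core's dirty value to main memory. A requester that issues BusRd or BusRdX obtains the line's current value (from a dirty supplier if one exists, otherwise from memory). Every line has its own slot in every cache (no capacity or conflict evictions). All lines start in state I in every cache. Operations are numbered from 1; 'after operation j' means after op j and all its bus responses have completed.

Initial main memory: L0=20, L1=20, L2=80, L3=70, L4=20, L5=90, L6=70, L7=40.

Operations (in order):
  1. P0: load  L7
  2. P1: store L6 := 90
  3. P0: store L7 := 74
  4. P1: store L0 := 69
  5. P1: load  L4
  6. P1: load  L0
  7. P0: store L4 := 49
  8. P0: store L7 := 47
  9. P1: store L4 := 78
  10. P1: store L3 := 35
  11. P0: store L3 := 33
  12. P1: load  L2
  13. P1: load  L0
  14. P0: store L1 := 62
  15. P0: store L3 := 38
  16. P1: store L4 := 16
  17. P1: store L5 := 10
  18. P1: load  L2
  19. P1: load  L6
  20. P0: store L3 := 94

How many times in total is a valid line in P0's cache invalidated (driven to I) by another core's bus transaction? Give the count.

invalidations = 1

[1] P0: load  L7 | P0:E(40), P1:I | bus: BusRd
[2] P1: store L6 := 90 | P0:I, P1:M(90) | bus: BusRdX
[3] P0: store L7 := 74 | P0:M(74), P1:I | bus: none
[4] P1: store L0 := 69 | P0:I, P1:M(69) | bus: BusRdX
[5] P1: load  L4 | P0:I, P1:E(20) | bus: BusRd
[6] P1: load  L0 | P0:I, P1:M(69) | bus: none
[7] P0: store L4 := 49 | P0:M(49), P1:I | bus: BusRdX
[8] P0: store L7 := 47 | P0:M(47), P1:I | bus: none
[9] P1: store L4 := 78 | P0:I, P1:M(78) | bus: BusRdX,Flush
[10] P1: store L3 := 35 | P0:I, P1:M(35) | bus: BusRdX
[11] P0: store L3 := 33 | P0:M(33), P1:I | bus: BusRdX,Flush
[12] P1: load  L2 | P0:I, P1:E(80) | bus: BusRd
[13] P1: load  L0 | P0:I, P1:M(69) | bus: none
[14] P0: store L1 := 62 | P0:M(62), P1:I | bus: BusRdX
[15] P0: store L3 := 38 | P0:M(38), P1:I | bus: none
[16] P1: store L4 := 16 | P0:I, P1:M(16) | bus: none
[17] P1: store L5 := 10 | P0:I, P1:M(10) | bus: BusRdX
[18] P1: load  L2 | P0:I, P1:E(80) | bus: none
[19] P1: load  L6 | P0:I, P1:M(90) | bus: none
[20] P0: store L3 := 94 | P0:M(94), P1:I | bus: none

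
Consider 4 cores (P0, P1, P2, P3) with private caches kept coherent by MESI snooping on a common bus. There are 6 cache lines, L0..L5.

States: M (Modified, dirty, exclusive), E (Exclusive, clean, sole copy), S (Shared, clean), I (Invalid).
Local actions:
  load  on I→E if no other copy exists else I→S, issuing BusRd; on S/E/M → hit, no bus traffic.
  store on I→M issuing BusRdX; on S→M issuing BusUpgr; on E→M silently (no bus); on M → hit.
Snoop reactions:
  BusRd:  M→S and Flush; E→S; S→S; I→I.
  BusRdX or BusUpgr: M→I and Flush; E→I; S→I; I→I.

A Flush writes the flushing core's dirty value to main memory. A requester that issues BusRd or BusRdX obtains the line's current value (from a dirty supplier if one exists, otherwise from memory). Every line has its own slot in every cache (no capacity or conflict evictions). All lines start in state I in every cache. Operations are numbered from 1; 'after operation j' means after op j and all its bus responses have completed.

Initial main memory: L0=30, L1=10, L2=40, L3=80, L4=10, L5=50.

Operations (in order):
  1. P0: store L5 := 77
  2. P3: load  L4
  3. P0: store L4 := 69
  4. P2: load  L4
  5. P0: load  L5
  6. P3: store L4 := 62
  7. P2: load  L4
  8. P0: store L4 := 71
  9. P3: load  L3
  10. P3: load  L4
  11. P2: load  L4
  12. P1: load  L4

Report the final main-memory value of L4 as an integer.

1. P0: store L5 := 77  bus=[BusRdX]  L5: P0=M P1=I P2=I P3=I  mem[L5]=50
2. P3: load  L4  bus=[BusRd]  L4: P0=I P1=I P2=I P3=E  mem[L4]=10
3. P0: store L4 := 69  bus=[BusRdX]  L4: P0=M P1=I P2=I P3=I  mem[L4]=10
4. P2: load  L4  bus=[BusRd,Flush]  L4: P0=S P1=I P2=S P3=I  mem[L4]=69
5. P0: load  L5  bus=[-]  L5: P0=M P1=I P2=I P3=I  mem[L5]=50
6. P3: store L4 := 62  bus=[BusRdX]  L4: P0=I P1=I P2=I P3=M  mem[L4]=69
7. P2: load  L4  bus=[BusRd,Flush]  L4: P0=I P1=I P2=S P3=S  mem[L4]=62
8. P0: store L4 := 71  bus=[BusRdX]  L4: P0=M P1=I P2=I P3=I  mem[L4]=62
9. P3: load  L3  bus=[BusRd]  L3: P0=I P1=I P2=I P3=E  mem[L3]=80
10. P3: load  L4  bus=[BusRd,Flush]  L4: P0=S P1=I P2=I P3=S  mem[L4]=71
11. P2: load  L4  bus=[BusRd]  L4: P0=S P1=I P2=S P3=S  mem[L4]=71
12. P1: load  L4  bus=[BusRd]  L4: P0=S P1=S P2=S P3=S  mem[L4]=71

memory[L4] = 71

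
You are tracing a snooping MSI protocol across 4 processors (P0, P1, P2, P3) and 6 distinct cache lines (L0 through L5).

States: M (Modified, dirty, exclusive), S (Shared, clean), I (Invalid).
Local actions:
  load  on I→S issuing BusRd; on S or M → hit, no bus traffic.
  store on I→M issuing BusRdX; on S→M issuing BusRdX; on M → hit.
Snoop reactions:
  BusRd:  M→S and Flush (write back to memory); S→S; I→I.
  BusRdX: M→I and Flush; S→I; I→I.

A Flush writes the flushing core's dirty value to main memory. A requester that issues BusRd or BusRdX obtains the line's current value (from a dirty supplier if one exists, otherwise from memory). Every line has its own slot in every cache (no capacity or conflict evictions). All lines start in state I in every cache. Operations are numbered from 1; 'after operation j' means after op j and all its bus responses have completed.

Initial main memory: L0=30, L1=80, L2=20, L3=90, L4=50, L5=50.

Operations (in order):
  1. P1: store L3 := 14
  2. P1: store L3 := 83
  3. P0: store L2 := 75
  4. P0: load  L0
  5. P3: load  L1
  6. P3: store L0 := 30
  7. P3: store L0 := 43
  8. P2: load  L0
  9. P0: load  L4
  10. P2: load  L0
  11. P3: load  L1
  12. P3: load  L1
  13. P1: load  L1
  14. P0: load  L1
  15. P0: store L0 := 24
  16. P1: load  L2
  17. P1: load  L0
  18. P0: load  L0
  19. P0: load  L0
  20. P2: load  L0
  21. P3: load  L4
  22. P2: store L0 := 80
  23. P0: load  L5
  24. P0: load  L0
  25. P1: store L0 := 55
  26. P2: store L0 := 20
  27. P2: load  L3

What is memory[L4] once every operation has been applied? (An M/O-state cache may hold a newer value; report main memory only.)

memory[L4] = 50

  op1 P1: store L3 := 14 → I/M/I/I on L3; bus BusRdX; mem=90
  op2 P1: store L3 := 83 → I/M/I/I on L3; bus (none); mem=90
  op3 P0: store L2 := 75 → M/I/I/I on L2; bus BusRdX; mem=20
  op4 P0: load  L0 → S/I/I/I on L0; bus BusRd; mem=30
  op5 P3: load  L1 → I/I/I/S on L1; bus BusRd; mem=80
  op6 P3: store L0 := 30 → I/I/I/M on L0; bus BusRdX; mem=30
  op7 P3: store L0 := 43 → I/I/I/M on L0; bus (none); mem=30
  op8 P2: load  L0 → I/I/S/S on L0; bus BusRd Flush; mem=43
  op9 P0: load  L4 → S/I/I/I on L4; bus BusRd; mem=50
  op10 P2: load  L0 → I/I/S/S on L0; bus (none); mem=43
  op11 P3: load  L1 → I/I/I/S on L1; bus (none); mem=80
  op12 P3: load  L1 → I/I/I/S on L1; bus (none); mem=80
  op13 P1: load  L1 → I/S/I/S on L1; bus BusRd; mem=80
  op14 P0: load  L1 → S/S/I/S on L1; bus BusRd; mem=80
  op15 P0: store L0 := 24 → M/I/I/I on L0; bus BusRdX; mem=43
  op16 P1: load  L2 → S/S/I/I on L2; bus BusRd Flush; mem=75
  op17 P1: load  L0 → S/S/I/I on L0; bus BusRd Flush; mem=24
  op18 P0: load  L0 → S/S/I/I on L0; bus (none); mem=24
  op19 P0: load  L0 → S/S/I/I on L0; bus (none); mem=24
  op20 P2: load  L0 → S/S/S/I on L0; bus BusRd; mem=24
  op21 P3: load  L4 → S/I/I/S on L4; bus BusRd; mem=50
  op22 P2: store L0 := 80 → I/I/M/I on L0; bus BusRdX; mem=24
  op23 P0: load  L5 → S/I/I/I on L5; bus BusRd; mem=50
  op24 P0: load  L0 → S/I/S/I on L0; bus BusRd Flush; mem=80
  op25 P1: store L0 := 55 → I/M/I/I on L0; bus BusRdX; mem=80
  op26 P2: store L0 := 20 → I/I/M/I on L0; bus BusRdX Flush; mem=55
  op27 P2: load  L3 → I/S/S/I on L3; bus BusRd Flush; mem=83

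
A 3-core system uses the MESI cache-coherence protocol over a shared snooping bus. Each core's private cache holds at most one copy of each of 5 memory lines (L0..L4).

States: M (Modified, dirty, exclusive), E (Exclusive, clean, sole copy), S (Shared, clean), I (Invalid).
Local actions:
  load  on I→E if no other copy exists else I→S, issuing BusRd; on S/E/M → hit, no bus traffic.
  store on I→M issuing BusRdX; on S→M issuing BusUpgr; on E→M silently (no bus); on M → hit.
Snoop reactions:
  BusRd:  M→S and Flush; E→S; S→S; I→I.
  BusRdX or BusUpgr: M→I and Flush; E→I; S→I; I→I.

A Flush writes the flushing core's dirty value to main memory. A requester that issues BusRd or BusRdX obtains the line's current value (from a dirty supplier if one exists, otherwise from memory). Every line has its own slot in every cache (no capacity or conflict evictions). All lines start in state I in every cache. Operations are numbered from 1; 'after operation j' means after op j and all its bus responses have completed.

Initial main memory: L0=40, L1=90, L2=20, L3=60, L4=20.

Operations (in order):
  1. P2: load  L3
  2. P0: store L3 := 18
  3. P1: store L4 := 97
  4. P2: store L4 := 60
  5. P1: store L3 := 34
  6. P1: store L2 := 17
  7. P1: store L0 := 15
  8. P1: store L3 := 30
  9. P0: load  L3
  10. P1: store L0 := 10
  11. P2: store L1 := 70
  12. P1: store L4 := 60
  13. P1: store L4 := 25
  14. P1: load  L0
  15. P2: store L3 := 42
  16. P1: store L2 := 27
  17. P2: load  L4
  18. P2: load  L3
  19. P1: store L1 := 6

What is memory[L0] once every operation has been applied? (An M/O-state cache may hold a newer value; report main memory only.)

step 1: P2: load  L3  ⟶  IIE  (L3)  txn=BusRd  M[L3]=60
step 2: P0: store L3 := 18  ⟶  MII  (L3)  txn=BusRdX  M[L3]=60
step 3: P1: store L4 := 97  ⟶  IMI  (L4)  txn=BusRdX  M[L4]=20
step 4: P2: store L4 := 60  ⟶  IIM  (L4)  txn=BusRdX+Flush  M[L4]=97
step 5: P1: store L3 := 34  ⟶  IMI  (L3)  txn=BusRdX+Flush  M[L3]=18
step 6: P1: store L2 := 17  ⟶  IMI  (L2)  txn=BusRdX  M[L2]=20
step 7: P1: store L0 := 15  ⟶  IMI  (L0)  txn=BusRdX  M[L0]=40
step 8: P1: store L3 := 30  ⟶  IMI  (L3)  txn=∅  M[L3]=18
step 9: P0: load  L3  ⟶  SSI  (L3)  txn=BusRd+Flush  M[L3]=30
step 10: P1: store L0 := 10  ⟶  IMI  (L0)  txn=∅  M[L0]=40
step 11: P2: store L1 := 70  ⟶  IIM  (L1)  txn=BusRdX  M[L1]=90
step 12: P1: store L4 := 60  ⟶  IMI  (L4)  txn=BusRdX+Flush  M[L4]=60
step 13: P1: store L4 := 25  ⟶  IMI  (L4)  txn=∅  M[L4]=60
step 14: P1: load  L0  ⟶  IMI  (L0)  txn=∅  M[L0]=40
step 15: P2: store L3 := 42  ⟶  IIM  (L3)  txn=BusRdX  M[L3]=30
step 16: P1: store L2 := 27  ⟶  IMI  (L2)  txn=∅  M[L2]=20
step 17: P2: load  L4  ⟶  ISS  (L4)  txn=BusRd+Flush  M[L4]=25
step 18: P2: load  L3  ⟶  IIM  (L3)  txn=∅  M[L3]=30
step 19: P1: store L1 := 6  ⟶  IMI  (L1)  txn=BusRdX+Flush  M[L1]=70

memory[L0] = 40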